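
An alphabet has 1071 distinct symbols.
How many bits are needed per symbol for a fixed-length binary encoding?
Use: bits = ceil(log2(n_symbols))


log2(1071) = 10.0647
Bracket: 2^10 = 1024 < 1071 <= 2^11 = 2048
So ceil(log2(1071)) = 11

bits = ceil(log2(1071)) = ceil(10.0647) = 11 bits


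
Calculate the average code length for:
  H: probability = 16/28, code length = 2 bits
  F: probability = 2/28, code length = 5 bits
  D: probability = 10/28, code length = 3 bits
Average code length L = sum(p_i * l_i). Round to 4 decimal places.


Weighted contributions p_i * l_i:
  H: (16/28) * 2 = 32/28
  F: (2/28) * 5 = 10/28
  D: (10/28) * 3 = 30/28
Sum = (32 + 10 + 30)/28 = 72/28

L = 72/28 = 2.5714 bits/symbol


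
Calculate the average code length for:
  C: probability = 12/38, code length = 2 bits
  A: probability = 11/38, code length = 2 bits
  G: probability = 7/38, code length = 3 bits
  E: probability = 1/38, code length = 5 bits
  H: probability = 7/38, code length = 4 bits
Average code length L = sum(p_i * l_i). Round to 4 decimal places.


Weighted contributions p_i * l_i:
  C: (12/38) * 2 = 24/38
  A: (11/38) * 2 = 22/38
  G: (7/38) * 3 = 21/38
  E: (1/38) * 5 = 5/38
  H: (7/38) * 4 = 28/38
Sum = (24 + 22 + 21 + 5 + 28)/38 = 100/38

L = 100/38 = 2.6316 bits/symbol


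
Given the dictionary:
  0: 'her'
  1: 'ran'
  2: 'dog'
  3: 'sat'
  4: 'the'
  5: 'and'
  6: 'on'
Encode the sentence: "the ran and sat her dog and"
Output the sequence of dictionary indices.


Look up each word in the dictionary:
  'the' -> 4
  'ran' -> 1
  'and' -> 5
  'sat' -> 3
  'her' -> 0
  'dog' -> 2
  'and' -> 5

Encoded: [4, 1, 5, 3, 0, 2, 5]


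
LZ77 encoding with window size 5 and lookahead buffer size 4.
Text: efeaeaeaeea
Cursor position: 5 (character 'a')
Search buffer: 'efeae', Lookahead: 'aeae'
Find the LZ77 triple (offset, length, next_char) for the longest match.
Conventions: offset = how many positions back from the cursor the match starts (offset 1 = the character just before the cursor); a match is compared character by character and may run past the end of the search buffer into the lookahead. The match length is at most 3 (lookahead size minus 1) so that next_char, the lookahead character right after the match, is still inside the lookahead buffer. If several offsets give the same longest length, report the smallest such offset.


Try each offset into the search buffer:
  offset=1 (pos 4, char 'e'): match length 0
  offset=2 (pos 3, char 'a'): match length 3
  offset=3 (pos 2, char 'e'): match length 0
  offset=4 (pos 1, char 'f'): match length 0
  offset=5 (pos 0, char 'e'): match length 0
Longest match has length 3 at offset 2.
next_char = character at position 5 + 3 = 8 -> 'e'

Best match: offset=2, length=3 (matching 'aea' starting at position 3)
LZ77 triple: (2, 3, 'e')


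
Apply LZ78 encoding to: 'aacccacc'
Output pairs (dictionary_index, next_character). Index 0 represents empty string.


LZ78 encoding steps:
Dictionary: {0: ''}
Step 1: w='' (idx 0), next='a' -> output (0, 'a'), add 'a' as idx 1
Step 2: w='a' (idx 1), next='c' -> output (1, 'c'), add 'ac' as idx 2
Step 3: w='' (idx 0), next='c' -> output (0, 'c'), add 'c' as idx 3
Step 4: w='c' (idx 3), next='a' -> output (3, 'a'), add 'ca' as idx 4
Step 5: w='c' (idx 3), next='c' -> output (3, 'c'), add 'cc' as idx 5


Encoded: [(0, 'a'), (1, 'c'), (0, 'c'), (3, 'a'), (3, 'c')]


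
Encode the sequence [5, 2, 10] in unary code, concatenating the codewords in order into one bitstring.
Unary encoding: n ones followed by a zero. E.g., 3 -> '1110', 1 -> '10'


Encode each number as n ones followed by a terminating 0:
  5 -> 111110 (6 bits)
  2 -> 110 (3 bits)
  10 -> 11111111110 (11 bits)
Total length = 6 + 3 + 11 = 20 bits.

Unary([5, 2, 10]) = 11111011011111111110 (20 bits)


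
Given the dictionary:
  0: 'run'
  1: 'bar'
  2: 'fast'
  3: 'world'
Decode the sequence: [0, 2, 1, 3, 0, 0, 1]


Look up each index in the dictionary:
  0 -> 'run'
  2 -> 'fast'
  1 -> 'bar'
  3 -> 'world'
  0 -> 'run'
  0 -> 'run'
  1 -> 'bar'

Decoded: "run fast bar world run run bar"


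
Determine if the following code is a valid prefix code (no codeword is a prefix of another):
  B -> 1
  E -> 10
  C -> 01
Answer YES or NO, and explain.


Checking each pair (does one codeword prefix another?):
  B='1' vs E='10': prefix -- VIOLATION

NO -- this is NOT a valid prefix code. B (1) is a prefix of E (10).


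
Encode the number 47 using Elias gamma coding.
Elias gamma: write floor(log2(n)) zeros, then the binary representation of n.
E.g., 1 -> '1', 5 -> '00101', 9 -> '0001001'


num_bits = floor(log2(47)) + 1 = 6
leading_zeros = num_bits - 1 = 5
binary(47) = 101111

Elias gamma(47) = '00000' + '101111' = 00000101111 (11 bits)


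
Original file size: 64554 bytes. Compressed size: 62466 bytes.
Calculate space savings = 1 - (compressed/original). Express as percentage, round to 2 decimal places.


ratio = compressed/original = 62466/64554 = 0.967655
savings = 1 - ratio = 1 - 0.967655 = 0.032345
as a percentage: 0.032345 * 100 = 3.23%

Space savings = 1 - 62466/64554 = 3.23%


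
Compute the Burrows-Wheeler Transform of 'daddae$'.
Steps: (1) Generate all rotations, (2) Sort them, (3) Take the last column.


Rotations (sorted):
  0: $daddae -> last char: e
  1: addae$d -> last char: d
  2: ae$dadd -> last char: d
  3: daddae$ -> last char: $
  4: dae$dad -> last char: d
  5: ddae$da -> last char: a
  6: e$dadda -> last char: a


BWT = edd$daa


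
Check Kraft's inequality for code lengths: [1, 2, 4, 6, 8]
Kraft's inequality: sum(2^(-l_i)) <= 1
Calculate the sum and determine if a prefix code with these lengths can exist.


Sum = 2^(-1) + 2^(-2) + 2^(-4) + 2^(-6) + 2^(-8)
    = 0.5 + 0.25 + 0.0625 + 0.015625 + 0.00390625
    = 213/256 = 0.83203125
Since 0.83203125 <= 1, Kraft's inequality IS satisfied.
A prefix code with these lengths CAN exist.

Kraft sum = 0.83203125. Satisfied.


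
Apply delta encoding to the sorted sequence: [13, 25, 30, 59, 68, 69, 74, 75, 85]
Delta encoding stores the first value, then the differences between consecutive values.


First value: 13
Deltas:
  25 - 13 = 12
  30 - 25 = 5
  59 - 30 = 29
  68 - 59 = 9
  69 - 68 = 1
  74 - 69 = 5
  75 - 74 = 1
  85 - 75 = 10


Delta encoded: [13, 12, 5, 29, 9, 1, 5, 1, 10]


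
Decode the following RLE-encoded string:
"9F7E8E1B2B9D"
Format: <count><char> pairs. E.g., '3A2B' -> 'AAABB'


Expanding each <count><char> pair:
  9F -> 'FFFFFFFFF'
  7E -> 'EEEEEEE'
  8E -> 'EEEEEEEE'
  1B -> 'B'
  2B -> 'BB'
  9D -> 'DDDDDDDDD'

Decoded = FFFFFFFFFEEEEEEEEEEEEEEEBBBDDDDDDDDD


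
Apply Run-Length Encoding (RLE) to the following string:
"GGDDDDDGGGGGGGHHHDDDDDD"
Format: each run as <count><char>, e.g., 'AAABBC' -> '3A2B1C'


Scanning runs left to right:
  i=0: run of 'G' x 2 -> '2G'
  i=2: run of 'D' x 5 -> '5D'
  i=7: run of 'G' x 7 -> '7G'
  i=14: run of 'H' x 3 -> '3H'
  i=17: run of 'D' x 6 -> '6D'

RLE = 2G5D7G3H6D


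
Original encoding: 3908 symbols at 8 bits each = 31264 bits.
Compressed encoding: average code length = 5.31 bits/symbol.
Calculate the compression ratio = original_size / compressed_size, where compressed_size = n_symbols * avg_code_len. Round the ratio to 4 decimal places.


original_size = n_symbols * orig_bits = 3908 * 8 = 31264 bits
compressed_size = n_symbols * avg_code_len = 3908 * 5.31 = 20751.48 bits
ratio = original_size / compressed_size = 31264 / 20751.48 = 1.5066

Compression ratio = 1.5066


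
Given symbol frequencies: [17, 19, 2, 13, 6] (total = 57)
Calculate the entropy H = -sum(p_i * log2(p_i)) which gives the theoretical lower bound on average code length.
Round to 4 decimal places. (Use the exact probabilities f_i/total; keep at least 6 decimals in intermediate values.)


Per-symbol terms -p_i * log2(p_i) with p_i = f_i/57:
  p = 17/57 = 0.298246: log2(p) = -1.745427, -p*log2(p) = 0.520566
  p = 19/57 = 0.333333: log2(p) = -1.584963, -p*log2(p) = 0.528321
  p = 2/57 = 0.035088: log2(p) = -4.832890, -p*log2(p) = 0.169575
  p = 13/57 = 0.228070: log2(p) = -2.132450, -p*log2(p) = 0.486348
  p = 6/57 = 0.105263: log2(p) = -3.247928, -p*log2(p) = 0.341887
H = 0.520566 + 0.528321 + 0.169575 + 0.486348 + 0.341887 = 2.046697

H = 2.0467 bits/symbol


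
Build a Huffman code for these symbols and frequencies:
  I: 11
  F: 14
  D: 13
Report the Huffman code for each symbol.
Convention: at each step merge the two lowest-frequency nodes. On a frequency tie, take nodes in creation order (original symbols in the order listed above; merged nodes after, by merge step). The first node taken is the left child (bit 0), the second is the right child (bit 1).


Huffman tree construction:
Step 1: Merge I(11) + D(13) = 24
Step 2: Merge F(14) + (I+D)(24) = 38
Read each symbol's code off the tree from the root (left child = 0, right child = 1).

Codes:
  I: 10 (length 2)
  F: 0 (length 1)
  D: 11 (length 2)
Average code length: 62/38 = 1.6316 bits/symbol


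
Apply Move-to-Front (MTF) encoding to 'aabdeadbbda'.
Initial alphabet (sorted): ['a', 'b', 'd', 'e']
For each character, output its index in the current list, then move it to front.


MTF encoding:
'a': index 0 in ['a', 'b', 'd', 'e'] -> ['a', 'b', 'd', 'e']
'a': index 0 in ['a', 'b', 'd', 'e'] -> ['a', 'b', 'd', 'e']
'b': index 1 in ['a', 'b', 'd', 'e'] -> ['b', 'a', 'd', 'e']
'd': index 2 in ['b', 'a', 'd', 'e'] -> ['d', 'b', 'a', 'e']
'e': index 3 in ['d', 'b', 'a', 'e'] -> ['e', 'd', 'b', 'a']
'a': index 3 in ['e', 'd', 'b', 'a'] -> ['a', 'e', 'd', 'b']
'd': index 2 in ['a', 'e', 'd', 'b'] -> ['d', 'a', 'e', 'b']
'b': index 3 in ['d', 'a', 'e', 'b'] -> ['b', 'd', 'a', 'e']
'b': index 0 in ['b', 'd', 'a', 'e'] -> ['b', 'd', 'a', 'e']
'd': index 1 in ['b', 'd', 'a', 'e'] -> ['d', 'b', 'a', 'e']
'a': index 2 in ['d', 'b', 'a', 'e'] -> ['a', 'd', 'b', 'e']


Output: [0, 0, 1, 2, 3, 3, 2, 3, 0, 1, 2]


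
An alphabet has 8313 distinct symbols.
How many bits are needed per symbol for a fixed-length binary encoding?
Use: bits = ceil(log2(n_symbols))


log2(8313) = 13.0212
Bracket: 2^13 = 8192 < 8313 <= 2^14 = 16384
So ceil(log2(8313)) = 14

bits = ceil(log2(8313)) = ceil(13.0212) = 14 bits


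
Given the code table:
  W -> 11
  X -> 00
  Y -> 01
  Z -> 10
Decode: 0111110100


Decoding:
01 -> Y
11 -> W
11 -> W
01 -> Y
00 -> X


Result: YWWYX


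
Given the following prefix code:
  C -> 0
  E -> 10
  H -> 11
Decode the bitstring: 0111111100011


Decoding step by step:
Bits 0 -> C
Bits 11 -> H
Bits 11 -> H
Bits 11 -> H
Bits 10 -> E
Bits 0 -> C
Bits 0 -> C
Bits 11 -> H


Decoded message: CHHHECCH


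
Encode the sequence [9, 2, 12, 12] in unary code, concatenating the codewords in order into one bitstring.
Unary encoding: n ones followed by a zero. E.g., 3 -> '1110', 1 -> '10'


Encode each number as n ones followed by a terminating 0:
  9 -> 1111111110 (10 bits)
  2 -> 110 (3 bits)
  12 -> 1111111111110 (13 bits)
  12 -> 1111111111110 (13 bits)
Total length = 10 + 3 + 13 + 13 = 39 bits.

Unary([9, 2, 12, 12]) = 111111111011011111111111101111111111110 (39 bits)


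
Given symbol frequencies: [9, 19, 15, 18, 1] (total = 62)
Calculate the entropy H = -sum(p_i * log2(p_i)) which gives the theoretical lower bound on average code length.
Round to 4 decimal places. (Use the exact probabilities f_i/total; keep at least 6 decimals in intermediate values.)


Per-symbol terms -p_i * log2(p_i) with p_i = f_i/62:
  p = 9/62 = 0.145161: log2(p) = -2.784271, -p*log2(p) = 0.404168
  p = 19/62 = 0.306452: log2(p) = -1.706269, -p*log2(p) = 0.522889
  p = 15/62 = 0.241935: log2(p) = -2.047306, -p*log2(p) = 0.495316
  p = 18/62 = 0.290323: log2(p) = -1.784271, -p*log2(p) = 0.518014
  p = 1/62 = 0.016129: log2(p) = -5.954196, -p*log2(p) = 0.096035
H = 0.404168 + 0.522889 + 0.495316 + 0.518014 + 0.096035 = 2.036422

H = 2.0364 bits/symbol


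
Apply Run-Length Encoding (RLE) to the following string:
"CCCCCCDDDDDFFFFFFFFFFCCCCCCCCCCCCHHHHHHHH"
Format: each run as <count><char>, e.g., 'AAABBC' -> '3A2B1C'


Scanning runs left to right:
  i=0: run of 'C' x 6 -> '6C'
  i=6: run of 'D' x 5 -> '5D'
  i=11: run of 'F' x 10 -> '10F'
  i=21: run of 'C' x 12 -> '12C'
  i=33: run of 'H' x 8 -> '8H'

RLE = 6C5D10F12C8H


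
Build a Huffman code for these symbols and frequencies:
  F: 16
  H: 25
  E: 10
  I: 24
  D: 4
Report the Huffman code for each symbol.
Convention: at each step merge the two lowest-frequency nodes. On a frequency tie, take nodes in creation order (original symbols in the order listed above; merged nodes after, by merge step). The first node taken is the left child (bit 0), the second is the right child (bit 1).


Huffman tree construction:
Step 1: Merge D(4) + E(10) = 14
Step 2: Merge (D+E)(14) + F(16) = 30
Step 3: Merge I(24) + H(25) = 49
Step 4: Merge ((D+E)+F)(30) + (I+H)(49) = 79
Read each symbol's code off the tree from the root (left child = 0, right child = 1).

Codes:
  F: 01 (length 2)
  H: 11 (length 2)
  E: 001 (length 3)
  I: 10 (length 2)
  D: 000 (length 3)
Average code length: 172/79 = 2.1772 bits/symbol


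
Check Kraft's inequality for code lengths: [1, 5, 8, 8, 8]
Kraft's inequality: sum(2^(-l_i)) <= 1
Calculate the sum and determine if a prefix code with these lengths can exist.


Sum = 2^(-1) + 2^(-5) + 2^(-8) + 2^(-8) + 2^(-8)
    = 0.5 + 0.03125 + 0.00390625 + 0.00390625 + 0.00390625
    = 139/256 = 0.54296875
Since 0.54296875 <= 1, Kraft's inequality IS satisfied.
A prefix code with these lengths CAN exist.

Kraft sum = 0.54296875. Satisfied.


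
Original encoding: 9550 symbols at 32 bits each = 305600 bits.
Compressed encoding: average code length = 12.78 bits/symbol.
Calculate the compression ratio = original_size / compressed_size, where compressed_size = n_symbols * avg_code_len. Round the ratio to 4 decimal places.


original_size = n_symbols * orig_bits = 9550 * 32 = 305600 bits
compressed_size = n_symbols * avg_code_len = 9550 * 12.78 = 122049.0 bits
ratio = original_size / compressed_size = 305600 / 122049.0 = 2.5039

Compression ratio = 2.5039


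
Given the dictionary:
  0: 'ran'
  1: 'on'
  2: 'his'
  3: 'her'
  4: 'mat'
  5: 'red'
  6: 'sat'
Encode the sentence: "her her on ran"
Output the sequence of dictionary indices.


Look up each word in the dictionary:
  'her' -> 3
  'her' -> 3
  'on' -> 1
  'ran' -> 0

Encoded: [3, 3, 1, 0]


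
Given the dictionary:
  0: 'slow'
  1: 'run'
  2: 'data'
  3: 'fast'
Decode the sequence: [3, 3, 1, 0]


Look up each index in the dictionary:
  3 -> 'fast'
  3 -> 'fast'
  1 -> 'run'
  0 -> 'slow'

Decoded: "fast fast run slow"


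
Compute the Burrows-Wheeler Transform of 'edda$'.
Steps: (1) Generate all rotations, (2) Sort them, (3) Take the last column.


Rotations (sorted):
  0: $edda -> last char: a
  1: a$edd -> last char: d
  2: da$ed -> last char: d
  3: dda$e -> last char: e
  4: edda$ -> last char: $


BWT = adde$


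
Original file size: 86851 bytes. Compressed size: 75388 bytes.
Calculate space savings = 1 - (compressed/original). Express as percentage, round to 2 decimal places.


ratio = compressed/original = 75388/86851 = 0.868015
savings = 1 - ratio = 1 - 0.868015 = 0.131985
as a percentage: 0.131985 * 100 = 13.2%

Space savings = 1 - 75388/86851 = 13.2%


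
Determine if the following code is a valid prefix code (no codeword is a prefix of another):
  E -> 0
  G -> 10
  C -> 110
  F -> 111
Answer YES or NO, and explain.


Checking each pair (does one codeword prefix another?):
  E='0' vs G='10': no prefix
  E='0' vs C='110': no prefix
  E='0' vs F='111': no prefix
  G='10' vs E='0': no prefix
  G='10' vs C='110': no prefix
  G='10' vs F='111': no prefix
  C='110' vs E='0': no prefix
  C='110' vs G='10': no prefix
  C='110' vs F='111': no prefix
  F='111' vs E='0': no prefix
  F='111' vs G='10': no prefix
  F='111' vs C='110': no prefix
No violation found over all pairs.

YES -- this is a valid prefix code. No codeword is a prefix of any other codeword.


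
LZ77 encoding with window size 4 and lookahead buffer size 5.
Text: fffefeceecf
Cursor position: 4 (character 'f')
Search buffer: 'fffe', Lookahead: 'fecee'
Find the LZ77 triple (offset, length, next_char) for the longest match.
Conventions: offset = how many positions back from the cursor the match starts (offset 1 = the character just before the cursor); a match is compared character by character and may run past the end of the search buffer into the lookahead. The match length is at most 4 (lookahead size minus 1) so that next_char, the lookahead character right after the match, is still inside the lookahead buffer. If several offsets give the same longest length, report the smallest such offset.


Try each offset into the search buffer:
  offset=1 (pos 3, char 'e'): match length 0
  offset=2 (pos 2, char 'f'): match length 2
  offset=3 (pos 1, char 'f'): match length 1
  offset=4 (pos 0, char 'f'): match length 1
Longest match has length 2 at offset 2.
next_char = character at position 4 + 2 = 6 -> 'c'

Best match: offset=2, length=2 (matching 'fe' starting at position 2)
LZ77 triple: (2, 2, 'c')


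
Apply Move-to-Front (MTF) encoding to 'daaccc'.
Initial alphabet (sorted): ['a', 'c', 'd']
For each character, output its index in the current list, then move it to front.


MTF encoding:
'd': index 2 in ['a', 'c', 'd'] -> ['d', 'a', 'c']
'a': index 1 in ['d', 'a', 'c'] -> ['a', 'd', 'c']
'a': index 0 in ['a', 'd', 'c'] -> ['a', 'd', 'c']
'c': index 2 in ['a', 'd', 'c'] -> ['c', 'a', 'd']
'c': index 0 in ['c', 'a', 'd'] -> ['c', 'a', 'd']
'c': index 0 in ['c', 'a', 'd'] -> ['c', 'a', 'd']


Output: [2, 1, 0, 2, 0, 0]


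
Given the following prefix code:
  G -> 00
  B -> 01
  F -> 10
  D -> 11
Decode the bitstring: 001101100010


Decoding step by step:
Bits 00 -> G
Bits 11 -> D
Bits 01 -> B
Bits 10 -> F
Bits 00 -> G
Bits 10 -> F


Decoded message: GDBFGF


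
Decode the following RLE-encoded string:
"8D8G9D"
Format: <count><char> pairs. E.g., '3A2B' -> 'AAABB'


Expanding each <count><char> pair:
  8D -> 'DDDDDDDD'
  8G -> 'GGGGGGGG'
  9D -> 'DDDDDDDDD'

Decoded = DDDDDDDDGGGGGGGGDDDDDDDDD


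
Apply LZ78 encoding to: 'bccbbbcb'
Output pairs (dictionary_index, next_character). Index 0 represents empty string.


LZ78 encoding steps:
Dictionary: {0: ''}
Step 1: w='' (idx 0), next='b' -> output (0, 'b'), add 'b' as idx 1
Step 2: w='' (idx 0), next='c' -> output (0, 'c'), add 'c' as idx 2
Step 3: w='c' (idx 2), next='b' -> output (2, 'b'), add 'cb' as idx 3
Step 4: w='b' (idx 1), next='b' -> output (1, 'b'), add 'bb' as idx 4
Step 5: w='cb' (idx 3), end of input -> output (3, '')


Encoded: [(0, 'b'), (0, 'c'), (2, 'b'), (1, 'b'), (3, '')]


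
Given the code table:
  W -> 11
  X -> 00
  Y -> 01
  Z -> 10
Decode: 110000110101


Decoding:
11 -> W
00 -> X
00 -> X
11 -> W
01 -> Y
01 -> Y


Result: WXXWYY


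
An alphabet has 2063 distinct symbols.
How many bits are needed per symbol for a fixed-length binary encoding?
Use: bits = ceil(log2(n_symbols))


log2(2063) = 11.0105
Bracket: 2^11 = 2048 < 2063 <= 2^12 = 4096
So ceil(log2(2063)) = 12

bits = ceil(log2(2063)) = ceil(11.0105) = 12 bits


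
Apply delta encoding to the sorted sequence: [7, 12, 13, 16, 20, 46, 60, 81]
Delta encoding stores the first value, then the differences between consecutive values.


First value: 7
Deltas:
  12 - 7 = 5
  13 - 12 = 1
  16 - 13 = 3
  20 - 16 = 4
  46 - 20 = 26
  60 - 46 = 14
  81 - 60 = 21


Delta encoded: [7, 5, 1, 3, 4, 26, 14, 21]


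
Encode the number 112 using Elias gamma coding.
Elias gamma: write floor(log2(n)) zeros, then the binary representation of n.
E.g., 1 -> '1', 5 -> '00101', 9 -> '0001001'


num_bits = floor(log2(112)) + 1 = 7
leading_zeros = num_bits - 1 = 6
binary(112) = 1110000

Elias gamma(112) = '000000' + '1110000' = 0000001110000 (13 bits)


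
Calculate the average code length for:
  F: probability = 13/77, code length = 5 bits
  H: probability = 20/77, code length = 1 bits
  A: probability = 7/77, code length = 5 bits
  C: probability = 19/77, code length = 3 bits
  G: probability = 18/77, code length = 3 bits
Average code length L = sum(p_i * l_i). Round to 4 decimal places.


Weighted contributions p_i * l_i:
  F: (13/77) * 5 = 65/77
  H: (20/77) * 1 = 20/77
  A: (7/77) * 5 = 35/77
  C: (19/77) * 3 = 57/77
  G: (18/77) * 3 = 54/77
Sum = (65 + 20 + 35 + 57 + 54)/77 = 231/77

L = 231/77 = 3.0000 bits/symbol


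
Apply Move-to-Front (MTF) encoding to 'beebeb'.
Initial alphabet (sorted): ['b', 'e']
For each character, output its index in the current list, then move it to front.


MTF encoding:
'b': index 0 in ['b', 'e'] -> ['b', 'e']
'e': index 1 in ['b', 'e'] -> ['e', 'b']
'e': index 0 in ['e', 'b'] -> ['e', 'b']
'b': index 1 in ['e', 'b'] -> ['b', 'e']
'e': index 1 in ['b', 'e'] -> ['e', 'b']
'b': index 1 in ['e', 'b'] -> ['b', 'e']


Output: [0, 1, 0, 1, 1, 1]


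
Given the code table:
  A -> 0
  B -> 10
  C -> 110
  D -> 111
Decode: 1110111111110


Decoding:
111 -> D
0 -> A
111 -> D
111 -> D
110 -> C


Result: DADDC


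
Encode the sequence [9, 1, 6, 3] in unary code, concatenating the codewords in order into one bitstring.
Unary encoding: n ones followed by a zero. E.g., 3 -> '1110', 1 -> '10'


Encode each number as n ones followed by a terminating 0:
  9 -> 1111111110 (10 bits)
  1 -> 10 (2 bits)
  6 -> 1111110 (7 bits)
  3 -> 1110 (4 bits)
Total length = 10 + 2 + 7 + 4 = 23 bits.

Unary([9, 1, 6, 3]) = 11111111101011111101110 (23 bits)


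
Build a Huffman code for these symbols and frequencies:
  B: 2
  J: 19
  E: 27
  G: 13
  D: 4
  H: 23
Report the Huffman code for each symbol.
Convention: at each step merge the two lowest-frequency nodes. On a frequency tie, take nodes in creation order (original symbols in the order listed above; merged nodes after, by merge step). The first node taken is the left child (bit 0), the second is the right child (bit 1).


Huffman tree construction:
Step 1: Merge B(2) + D(4) = 6
Step 2: Merge (B+D)(6) + G(13) = 19
Step 3: Merge J(19) + ((B+D)+G)(19) = 38
Step 4: Merge H(23) + E(27) = 50
Step 5: Merge (J+((B+D)+G))(38) + (H+E)(50) = 88
Read each symbol's code off the tree from the root (left child = 0, right child = 1).

Codes:
  B: 0100 (length 4)
  J: 00 (length 2)
  E: 11 (length 2)
  G: 011 (length 3)
  D: 0101 (length 4)
  H: 10 (length 2)
Average code length: 201/88 = 2.2841 bits/symbol


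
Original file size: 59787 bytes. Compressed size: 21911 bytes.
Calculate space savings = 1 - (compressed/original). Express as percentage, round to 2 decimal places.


ratio = compressed/original = 21911/59787 = 0.366484
savings = 1 - ratio = 1 - 0.366484 = 0.633516
as a percentage: 0.633516 * 100 = 63.35%

Space savings = 1 - 21911/59787 = 63.35%


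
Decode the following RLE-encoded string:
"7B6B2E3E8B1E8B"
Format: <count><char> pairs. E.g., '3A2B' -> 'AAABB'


Expanding each <count><char> pair:
  7B -> 'BBBBBBB'
  6B -> 'BBBBBB'
  2E -> 'EE'
  3E -> 'EEE'
  8B -> 'BBBBBBBB'
  1E -> 'E'
  8B -> 'BBBBBBBB'

Decoded = BBBBBBBBBBBBBEEEEEBBBBBBBBEBBBBBBBB


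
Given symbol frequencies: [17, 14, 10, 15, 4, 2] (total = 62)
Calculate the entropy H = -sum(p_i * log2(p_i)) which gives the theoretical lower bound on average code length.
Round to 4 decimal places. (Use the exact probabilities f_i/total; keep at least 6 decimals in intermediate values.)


Per-symbol terms -p_i * log2(p_i) with p_i = f_i/62:
  p = 17/62 = 0.274194: log2(p) = -1.866733, -p*log2(p) = 0.511846
  p = 14/62 = 0.225806: log2(p) = -2.146841, -p*log2(p) = 0.484771
  p = 10/62 = 0.161290: log2(p) = -2.632268, -p*log2(p) = 0.424559
  p = 15/62 = 0.241935: log2(p) = -2.047306, -p*log2(p) = 0.495316
  p = 4/62 = 0.064516: log2(p) = -3.954196, -p*log2(p) = 0.255109
  p = 2/62 = 0.032258: log2(p) = -4.954196, -p*log2(p) = 0.159813
H = 0.511846 + 0.484771 + 0.424559 + 0.495316 + 0.255109 + 0.159813 = 2.331414

H = 2.3314 bits/symbol


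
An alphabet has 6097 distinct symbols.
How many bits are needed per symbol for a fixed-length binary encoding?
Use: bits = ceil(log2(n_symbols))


log2(6097) = 12.5739
Bracket: 2^12 = 4096 < 6097 <= 2^13 = 8192
So ceil(log2(6097)) = 13

bits = ceil(log2(6097)) = ceil(12.5739) = 13 bits


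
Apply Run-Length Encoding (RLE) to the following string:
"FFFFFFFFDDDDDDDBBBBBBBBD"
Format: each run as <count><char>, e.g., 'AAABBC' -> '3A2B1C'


Scanning runs left to right:
  i=0: run of 'F' x 8 -> '8F'
  i=8: run of 'D' x 7 -> '7D'
  i=15: run of 'B' x 8 -> '8B'
  i=23: run of 'D' x 1 -> '1D'

RLE = 8F7D8B1D


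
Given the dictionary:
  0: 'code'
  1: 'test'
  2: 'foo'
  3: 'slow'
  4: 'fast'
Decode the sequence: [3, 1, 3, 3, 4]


Look up each index in the dictionary:
  3 -> 'slow'
  1 -> 'test'
  3 -> 'slow'
  3 -> 'slow'
  4 -> 'fast'

Decoded: "slow test slow slow fast"


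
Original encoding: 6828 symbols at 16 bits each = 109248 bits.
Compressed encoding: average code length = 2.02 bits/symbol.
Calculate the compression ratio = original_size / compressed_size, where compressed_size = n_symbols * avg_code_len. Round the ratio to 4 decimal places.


original_size = n_symbols * orig_bits = 6828 * 16 = 109248 bits
compressed_size = n_symbols * avg_code_len = 6828 * 2.02 = 13792.56 bits
ratio = original_size / compressed_size = 109248 / 13792.56 = 7.9208

Compression ratio = 7.9208


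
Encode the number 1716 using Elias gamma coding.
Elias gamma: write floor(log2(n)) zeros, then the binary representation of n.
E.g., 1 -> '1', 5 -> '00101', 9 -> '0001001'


num_bits = floor(log2(1716)) + 1 = 11
leading_zeros = num_bits - 1 = 10
binary(1716) = 11010110100

Elias gamma(1716) = '0000000000' + '11010110100' = 000000000011010110100 (21 bits)


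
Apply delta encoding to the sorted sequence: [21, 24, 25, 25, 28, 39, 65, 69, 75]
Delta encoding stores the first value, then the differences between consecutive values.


First value: 21
Deltas:
  24 - 21 = 3
  25 - 24 = 1
  25 - 25 = 0
  28 - 25 = 3
  39 - 28 = 11
  65 - 39 = 26
  69 - 65 = 4
  75 - 69 = 6


Delta encoded: [21, 3, 1, 0, 3, 11, 26, 4, 6]


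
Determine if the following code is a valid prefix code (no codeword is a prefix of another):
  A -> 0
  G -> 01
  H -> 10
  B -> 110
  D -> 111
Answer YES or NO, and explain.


Checking each pair (does one codeword prefix another?):
  A='0' vs G='01': prefix -- VIOLATION

NO -- this is NOT a valid prefix code. A (0) is a prefix of G (01).


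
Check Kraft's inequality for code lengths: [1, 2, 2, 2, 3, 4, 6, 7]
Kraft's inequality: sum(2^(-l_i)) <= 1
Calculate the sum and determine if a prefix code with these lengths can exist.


Sum = 2^(-1) + 2^(-2) + 2^(-2) + 2^(-2) + 2^(-3) + 2^(-4) + 2^(-6) + 2^(-7)
    = 0.5 + 0.25 + 0.25 + 0.25 + 0.125 + 0.0625 + 0.015625 + 0.0078125
    = 187/128 = 1.4609375
Since 1.4609375 > 1, Kraft's inequality is NOT satisfied.
A prefix code with these lengths CANNOT exist.

Kraft sum = 1.4609375. Not satisfied.


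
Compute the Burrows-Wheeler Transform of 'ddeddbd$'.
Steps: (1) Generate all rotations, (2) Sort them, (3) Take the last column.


Rotations (sorted):
  0: $ddeddbd -> last char: d
  1: bd$ddedd -> last char: d
  2: d$ddeddb -> last char: b
  3: dbd$dded -> last char: d
  4: ddbd$dde -> last char: e
  5: ddeddbd$ -> last char: $
  6: deddbd$d -> last char: d
  7: eddbd$dd -> last char: d


BWT = ddbde$dd


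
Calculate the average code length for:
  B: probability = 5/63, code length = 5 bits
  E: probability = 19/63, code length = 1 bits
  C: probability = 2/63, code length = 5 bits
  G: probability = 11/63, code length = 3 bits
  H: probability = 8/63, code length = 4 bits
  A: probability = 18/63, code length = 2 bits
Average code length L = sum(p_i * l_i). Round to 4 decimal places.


Weighted contributions p_i * l_i:
  B: (5/63) * 5 = 25/63
  E: (19/63) * 1 = 19/63
  C: (2/63) * 5 = 10/63
  G: (11/63) * 3 = 33/63
  H: (8/63) * 4 = 32/63
  A: (18/63) * 2 = 36/63
Sum = (25 + 19 + 10 + 33 + 32 + 36)/63 = 155/63

L = 155/63 = 2.4603 bits/symbol


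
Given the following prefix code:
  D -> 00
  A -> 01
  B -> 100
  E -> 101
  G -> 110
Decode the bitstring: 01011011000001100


Decoding step by step:
Bits 01 -> A
Bits 01 -> A
Bits 101 -> E
Bits 100 -> B
Bits 00 -> D
Bits 01 -> A
Bits 100 -> B


Decoded message: AAEBDAB


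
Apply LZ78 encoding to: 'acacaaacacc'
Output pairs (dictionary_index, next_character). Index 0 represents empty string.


LZ78 encoding steps:
Dictionary: {0: ''}
Step 1: w='' (idx 0), next='a' -> output (0, 'a'), add 'a' as idx 1
Step 2: w='' (idx 0), next='c' -> output (0, 'c'), add 'c' as idx 2
Step 3: w='a' (idx 1), next='c' -> output (1, 'c'), add 'ac' as idx 3
Step 4: w='a' (idx 1), next='a' -> output (1, 'a'), add 'aa' as idx 4
Step 5: w='ac' (idx 3), next='a' -> output (3, 'a'), add 'aca' as idx 5
Step 6: w='c' (idx 2), next='c' -> output (2, 'c'), add 'cc' as idx 6


Encoded: [(0, 'a'), (0, 'c'), (1, 'c'), (1, 'a'), (3, 'a'), (2, 'c')]


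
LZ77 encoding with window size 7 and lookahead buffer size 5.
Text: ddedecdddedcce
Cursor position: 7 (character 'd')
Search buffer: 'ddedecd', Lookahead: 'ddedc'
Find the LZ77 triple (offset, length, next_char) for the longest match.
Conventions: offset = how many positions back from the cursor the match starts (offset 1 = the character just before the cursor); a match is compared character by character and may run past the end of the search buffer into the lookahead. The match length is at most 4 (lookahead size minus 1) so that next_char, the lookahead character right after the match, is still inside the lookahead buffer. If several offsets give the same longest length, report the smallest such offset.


Try each offset into the search buffer:
  offset=1 (pos 6, char 'd'): match length 2
  offset=2 (pos 5, char 'c'): match length 0
  offset=3 (pos 4, char 'e'): match length 0
  offset=4 (pos 3, char 'd'): match length 1
  offset=5 (pos 2, char 'e'): match length 0
  offset=6 (pos 1, char 'd'): match length 1
  offset=7 (pos 0, char 'd'): match length 4
Longest match has length 4 at offset 7.
next_char = character at position 7 + 4 = 11 -> 'c'

Best match: offset=7, length=4 (matching 'dded' starting at position 0)
LZ77 triple: (7, 4, 'c')


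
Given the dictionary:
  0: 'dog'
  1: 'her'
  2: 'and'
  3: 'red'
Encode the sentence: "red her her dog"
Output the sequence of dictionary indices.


Look up each word in the dictionary:
  'red' -> 3
  'her' -> 1
  'her' -> 1
  'dog' -> 0

Encoded: [3, 1, 1, 0]


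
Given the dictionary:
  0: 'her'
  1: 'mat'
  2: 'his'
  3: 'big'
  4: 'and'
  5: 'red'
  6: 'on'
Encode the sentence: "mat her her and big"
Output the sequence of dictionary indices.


Look up each word in the dictionary:
  'mat' -> 1
  'her' -> 0
  'her' -> 0
  'and' -> 4
  'big' -> 3

Encoded: [1, 0, 0, 4, 3]


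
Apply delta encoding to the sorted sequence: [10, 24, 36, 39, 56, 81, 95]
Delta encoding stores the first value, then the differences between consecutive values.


First value: 10
Deltas:
  24 - 10 = 14
  36 - 24 = 12
  39 - 36 = 3
  56 - 39 = 17
  81 - 56 = 25
  95 - 81 = 14


Delta encoded: [10, 14, 12, 3, 17, 25, 14]


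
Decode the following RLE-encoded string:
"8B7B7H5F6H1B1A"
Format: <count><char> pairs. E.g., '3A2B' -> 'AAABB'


Expanding each <count><char> pair:
  8B -> 'BBBBBBBB'
  7B -> 'BBBBBBB'
  7H -> 'HHHHHHH'
  5F -> 'FFFFF'
  6H -> 'HHHHHH'
  1B -> 'B'
  1A -> 'A'

Decoded = BBBBBBBBBBBBBBBHHHHHHHFFFFFHHHHHHBA


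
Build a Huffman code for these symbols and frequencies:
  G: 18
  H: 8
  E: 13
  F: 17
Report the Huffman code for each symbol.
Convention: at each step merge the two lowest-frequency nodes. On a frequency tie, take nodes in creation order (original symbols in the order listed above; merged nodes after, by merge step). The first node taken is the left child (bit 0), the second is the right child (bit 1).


Huffman tree construction:
Step 1: Merge H(8) + E(13) = 21
Step 2: Merge F(17) + G(18) = 35
Step 3: Merge (H+E)(21) + (F+G)(35) = 56
Read each symbol's code off the tree from the root (left child = 0, right child = 1).

Codes:
  G: 11 (length 2)
  H: 00 (length 2)
  E: 01 (length 2)
  F: 10 (length 2)
Average code length: 112/56 = 2.0000 bits/symbol


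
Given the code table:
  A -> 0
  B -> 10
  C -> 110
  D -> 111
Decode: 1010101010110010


Decoding:
10 -> B
10 -> B
10 -> B
10 -> B
10 -> B
110 -> C
0 -> A
10 -> B


Result: BBBBBCAB


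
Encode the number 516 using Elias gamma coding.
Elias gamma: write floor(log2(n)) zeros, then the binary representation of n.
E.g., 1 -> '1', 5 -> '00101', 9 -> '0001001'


num_bits = floor(log2(516)) + 1 = 10
leading_zeros = num_bits - 1 = 9
binary(516) = 1000000100

Elias gamma(516) = '000000000' + '1000000100' = 0000000001000000100 (19 bits)


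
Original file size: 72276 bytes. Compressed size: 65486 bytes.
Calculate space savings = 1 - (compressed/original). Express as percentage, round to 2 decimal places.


ratio = compressed/original = 65486/72276 = 0.906055
savings = 1 - ratio = 1 - 0.906055 = 0.093945
as a percentage: 0.093945 * 100 = 9.39%

Space savings = 1 - 65486/72276 = 9.39%


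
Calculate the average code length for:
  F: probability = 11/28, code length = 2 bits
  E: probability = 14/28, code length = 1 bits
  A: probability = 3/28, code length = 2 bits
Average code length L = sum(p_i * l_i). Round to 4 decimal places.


Weighted contributions p_i * l_i:
  F: (11/28) * 2 = 22/28
  E: (14/28) * 1 = 14/28
  A: (3/28) * 2 = 6/28
Sum = (22 + 14 + 6)/28 = 42/28

L = 42/28 = 1.5000 bits/symbol


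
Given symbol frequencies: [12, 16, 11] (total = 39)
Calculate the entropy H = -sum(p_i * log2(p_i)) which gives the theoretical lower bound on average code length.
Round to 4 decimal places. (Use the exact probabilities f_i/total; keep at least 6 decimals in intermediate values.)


Per-symbol terms -p_i * log2(p_i) with p_i = f_i/39:
  p = 12/39 = 0.307692: log2(p) = -1.700440, -p*log2(p) = 0.523212
  p = 16/39 = 0.410256: log2(p) = -1.285402, -p*log2(p) = 0.527345
  p = 11/39 = 0.282051: log2(p) = -1.825971, -p*log2(p) = 0.515017
H = 0.523212 + 0.527345 + 0.515017 = 1.565574

H = 1.5656 bits/symbol


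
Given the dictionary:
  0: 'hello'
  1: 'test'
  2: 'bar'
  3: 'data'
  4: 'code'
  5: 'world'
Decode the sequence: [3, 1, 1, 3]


Look up each index in the dictionary:
  3 -> 'data'
  1 -> 'test'
  1 -> 'test'
  3 -> 'data'

Decoded: "data test test data"


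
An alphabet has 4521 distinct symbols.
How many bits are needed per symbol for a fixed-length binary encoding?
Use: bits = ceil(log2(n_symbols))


log2(4521) = 12.1424
Bracket: 2^12 = 4096 < 4521 <= 2^13 = 8192
So ceil(log2(4521)) = 13

bits = ceil(log2(4521)) = ceil(12.1424) = 13 bits


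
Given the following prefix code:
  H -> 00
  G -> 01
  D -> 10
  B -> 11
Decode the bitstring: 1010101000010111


Decoding step by step:
Bits 10 -> D
Bits 10 -> D
Bits 10 -> D
Bits 10 -> D
Bits 00 -> H
Bits 01 -> G
Bits 01 -> G
Bits 11 -> B


Decoded message: DDDDHGGB


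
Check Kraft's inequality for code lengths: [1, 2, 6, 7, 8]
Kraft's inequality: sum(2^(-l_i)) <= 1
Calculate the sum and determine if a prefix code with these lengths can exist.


Sum = 2^(-1) + 2^(-2) + 2^(-6) + 2^(-7) + 2^(-8)
    = 0.5 + 0.25 + 0.015625 + 0.0078125 + 0.00390625
    = 199/256 = 0.77734375
Since 0.77734375 <= 1, Kraft's inequality IS satisfied.
A prefix code with these lengths CAN exist.

Kraft sum = 0.77734375. Satisfied.


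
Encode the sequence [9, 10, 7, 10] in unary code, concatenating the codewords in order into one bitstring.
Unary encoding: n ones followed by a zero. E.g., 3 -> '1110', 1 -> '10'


Encode each number as n ones followed by a terminating 0:
  9 -> 1111111110 (10 bits)
  10 -> 11111111110 (11 bits)
  7 -> 11111110 (8 bits)
  10 -> 11111111110 (11 bits)
Total length = 10 + 11 + 8 + 11 = 40 bits.

Unary([9, 10, 7, 10]) = 1111111110111111111101111111011111111110 (40 bits)


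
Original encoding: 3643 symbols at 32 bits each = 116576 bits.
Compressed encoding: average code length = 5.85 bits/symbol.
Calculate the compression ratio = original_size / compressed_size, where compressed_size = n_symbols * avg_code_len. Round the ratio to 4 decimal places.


original_size = n_symbols * orig_bits = 3643 * 32 = 116576 bits
compressed_size = n_symbols * avg_code_len = 3643 * 5.85 = 21311.55 bits
ratio = original_size / compressed_size = 116576 / 21311.55 = 5.4701

Compression ratio = 5.4701


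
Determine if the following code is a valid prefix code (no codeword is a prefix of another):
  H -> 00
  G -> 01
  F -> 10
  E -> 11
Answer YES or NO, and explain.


Checking each pair (does one codeword prefix another?):
  H='00' vs G='01': no prefix
  H='00' vs F='10': no prefix
  H='00' vs E='11': no prefix
  G='01' vs H='00': no prefix
  G='01' vs F='10': no prefix
  G='01' vs E='11': no prefix
  F='10' vs H='00': no prefix
  F='10' vs G='01': no prefix
  F='10' vs E='11': no prefix
  E='11' vs H='00': no prefix
  E='11' vs G='01': no prefix
  E='11' vs F='10': no prefix
No violation found over all pairs.

YES -- this is a valid prefix code. No codeword is a prefix of any other codeword.


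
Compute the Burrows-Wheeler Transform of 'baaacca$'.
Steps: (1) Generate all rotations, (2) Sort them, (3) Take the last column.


Rotations (sorted):
  0: $baaacca -> last char: a
  1: a$baaacc -> last char: c
  2: aaacca$b -> last char: b
  3: aacca$ba -> last char: a
  4: acca$baa -> last char: a
  5: baaacca$ -> last char: $
  6: ca$baaac -> last char: c
  7: cca$baaa -> last char: a


BWT = acbaa$ca


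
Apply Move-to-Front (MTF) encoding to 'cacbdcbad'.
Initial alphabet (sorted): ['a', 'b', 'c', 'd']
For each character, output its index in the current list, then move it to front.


MTF encoding:
'c': index 2 in ['a', 'b', 'c', 'd'] -> ['c', 'a', 'b', 'd']
'a': index 1 in ['c', 'a', 'b', 'd'] -> ['a', 'c', 'b', 'd']
'c': index 1 in ['a', 'c', 'b', 'd'] -> ['c', 'a', 'b', 'd']
'b': index 2 in ['c', 'a', 'b', 'd'] -> ['b', 'c', 'a', 'd']
'd': index 3 in ['b', 'c', 'a', 'd'] -> ['d', 'b', 'c', 'a']
'c': index 2 in ['d', 'b', 'c', 'a'] -> ['c', 'd', 'b', 'a']
'b': index 2 in ['c', 'd', 'b', 'a'] -> ['b', 'c', 'd', 'a']
'a': index 3 in ['b', 'c', 'd', 'a'] -> ['a', 'b', 'c', 'd']
'd': index 3 in ['a', 'b', 'c', 'd'] -> ['d', 'a', 'b', 'c']


Output: [2, 1, 1, 2, 3, 2, 2, 3, 3]


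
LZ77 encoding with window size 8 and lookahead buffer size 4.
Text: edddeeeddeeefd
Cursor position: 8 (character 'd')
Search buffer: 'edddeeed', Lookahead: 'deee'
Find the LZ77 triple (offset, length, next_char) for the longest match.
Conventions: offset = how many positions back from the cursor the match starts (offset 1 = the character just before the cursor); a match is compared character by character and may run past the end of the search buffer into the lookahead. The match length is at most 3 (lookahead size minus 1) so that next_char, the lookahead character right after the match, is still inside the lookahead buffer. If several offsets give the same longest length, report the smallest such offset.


Try each offset into the search buffer:
  offset=1 (pos 7, char 'd'): match length 1
  offset=2 (pos 6, char 'e'): match length 0
  offset=3 (pos 5, char 'e'): match length 0
  offset=4 (pos 4, char 'e'): match length 0
  offset=5 (pos 3, char 'd'): match length 3
  offset=6 (pos 2, char 'd'): match length 1
  offset=7 (pos 1, char 'd'): match length 1
  offset=8 (pos 0, char 'e'): match length 0
Longest match has length 3 at offset 5.
next_char = character at position 8 + 3 = 11 -> 'e'

Best match: offset=5, length=3 (matching 'dee' starting at position 3)
LZ77 triple: (5, 3, 'e')


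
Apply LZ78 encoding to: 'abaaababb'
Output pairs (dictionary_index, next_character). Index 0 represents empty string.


LZ78 encoding steps:
Dictionary: {0: ''}
Step 1: w='' (idx 0), next='a' -> output (0, 'a'), add 'a' as idx 1
Step 2: w='' (idx 0), next='b' -> output (0, 'b'), add 'b' as idx 2
Step 3: w='a' (idx 1), next='a' -> output (1, 'a'), add 'aa' as idx 3
Step 4: w='a' (idx 1), next='b' -> output (1, 'b'), add 'ab' as idx 4
Step 5: w='ab' (idx 4), next='b' -> output (4, 'b'), add 'abb' as idx 5


Encoded: [(0, 'a'), (0, 'b'), (1, 'a'), (1, 'b'), (4, 'b')]
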